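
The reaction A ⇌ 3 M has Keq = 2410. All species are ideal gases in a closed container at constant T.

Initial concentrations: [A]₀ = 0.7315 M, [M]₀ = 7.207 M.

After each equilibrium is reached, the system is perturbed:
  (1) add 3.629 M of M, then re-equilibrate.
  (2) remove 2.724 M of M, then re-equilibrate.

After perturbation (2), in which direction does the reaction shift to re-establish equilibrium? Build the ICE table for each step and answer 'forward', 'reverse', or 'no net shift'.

Q₀ = 511.7 vs Keq = 2410 ⇒ Q<K, forward
Step 1:
                    A           M
  I            0.7315       7.207
  C           -0.4669       1.401
  E            0.2646       8.608
  solve Keq expr → x = 0.4669; check Q = 2410
Then add 3.629 M of M.
Step 2:
                    A           M
  I            0.2646       12.24
  C             0.327     -0.9811
  E            0.5917       11.26
  solve Keq expr → x = -0.327; check Q = 2410
Then remove 2.724 M of M.
Step 3:
                    A           M
  I            0.5917       8.531
  C           -0.2575      0.7725
  E            0.3342       9.304
  solve Keq expr → x = 0.2575; check Q = 2410

Direction: forward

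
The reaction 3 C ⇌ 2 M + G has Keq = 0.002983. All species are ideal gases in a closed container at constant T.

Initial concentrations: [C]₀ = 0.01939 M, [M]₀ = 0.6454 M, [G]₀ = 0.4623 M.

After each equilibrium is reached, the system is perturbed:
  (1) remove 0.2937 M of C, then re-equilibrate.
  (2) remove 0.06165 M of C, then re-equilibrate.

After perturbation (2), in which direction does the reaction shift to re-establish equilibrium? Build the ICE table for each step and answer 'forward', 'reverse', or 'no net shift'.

Direction: reverse

Q₀ = 2.6415e+04 vs Keq = 0.002983 ⇒ Q>K, reverse
Step 1:
                   C          M          G
  I          0.01939     0.6454     0.4623
  C           0.8223    -0.5482    -0.2741
  E           0.8417    0.09721     0.1882
  solve Keq expr → x = -0.2741; check Q = 0.002983
Then remove 0.2937 M of C.
Step 2:
                   C          M          G
  I            0.548    0.09721     0.1882
  C           0.0533   -0.03553   -0.01777
  E           0.6013    0.06168     0.1704
  solve Keq expr → x = -0.01777; check Q = 0.002983
Then remove 0.06165 M of C.
Step 3:
                   C          M          G
  I           0.5396    0.06168     0.1704
  C          0.01066  -0.007106  -0.003553
  E           0.5503    0.05457     0.1669
  solve Keq expr → x = -0.003553; check Q = 0.002983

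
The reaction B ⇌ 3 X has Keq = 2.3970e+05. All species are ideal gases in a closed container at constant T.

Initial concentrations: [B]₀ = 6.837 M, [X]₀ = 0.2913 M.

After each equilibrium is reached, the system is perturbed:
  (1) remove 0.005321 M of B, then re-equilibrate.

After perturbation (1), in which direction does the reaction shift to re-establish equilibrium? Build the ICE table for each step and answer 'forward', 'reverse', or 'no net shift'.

Direction: reverse

Q₀ = 0.003615 vs Keq = 2.3970e+05 ⇒ Q<K, forward
Step 1:
                   B          X
  init         6.837     0.2913
  Δ             -6.8       20.4
  eq         0.03696      20.69
  solve Keq expr → x = 6.8; check Q = 2.3970e+05
Then remove 0.005321 M of B.
Step 2:
                   B          X
  init       0.03164      20.69
  Δ         0.005237   -0.01571
  eq         0.03687      20.68
  solve Keq expr → x = -0.005237; check Q = 2.3970e+05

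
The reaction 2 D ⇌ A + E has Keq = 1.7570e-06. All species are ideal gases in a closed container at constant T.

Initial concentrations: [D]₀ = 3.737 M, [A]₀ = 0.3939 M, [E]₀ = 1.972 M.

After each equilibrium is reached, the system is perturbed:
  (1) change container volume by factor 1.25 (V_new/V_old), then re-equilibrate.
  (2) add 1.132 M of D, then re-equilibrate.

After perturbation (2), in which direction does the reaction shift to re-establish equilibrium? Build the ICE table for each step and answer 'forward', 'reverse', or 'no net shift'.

Direction: forward

Q₀ = 0.05562 vs Keq = 1.7570e-06 ⇒ Q>K, reverse
Step 1:
                   D          A          E
  I            3.737     0.3939      1.972
  C           0.7878    -0.3939    -0.3939
  E            4.525 2.2794e-05      1.578
  solve Keq expr → x = -0.3939; check Q = 1.7570e-06
Then change container volume by factor 1.25 (V_new/V_old).
Step 2:
                   D          A          E
  I             3.62 1.8235e-05      1.262
  C                0          0          0
  E             3.62 1.8235e-05      1.262
  solve Keq expr → x = 0; check Q = 1.7570e-06
Then add 1.132 M of D.
Step 3:
                   D          A          E
  I            4.752 1.8235e-05      1.262
  C       -2.6376e-05 1.3188e-05 1.3188e-05
  E            4.752 3.1423e-05      1.263
  solve Keq expr → x = 1.3188e-05; check Q = 1.7570e-06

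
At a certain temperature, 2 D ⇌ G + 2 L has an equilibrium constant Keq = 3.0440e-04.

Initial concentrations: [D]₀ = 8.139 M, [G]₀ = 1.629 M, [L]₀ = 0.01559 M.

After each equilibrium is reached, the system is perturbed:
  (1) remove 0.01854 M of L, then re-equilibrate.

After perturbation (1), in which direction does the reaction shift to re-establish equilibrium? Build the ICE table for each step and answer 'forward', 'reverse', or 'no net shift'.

Q₀ = 5.9768e-06 vs Keq = 3.0440e-04 ⇒ Q<K, forward
Step 1:
                   D          G          L
  init         8.139      1.629    0.01559
  Δ         -0.09286    0.04643    0.09286
  eq           8.046      1.675     0.1085
  solve Keq expr → x = 0.04643; check Q = 3.0440e-04
Then remove 0.01854 M of L.
Step 2:
                   D          G          L
  init         8.046      1.675    0.08991
  Δ         -0.01801   0.009004    0.01801
  eq           8.028      1.684     0.1079
  solve Keq expr → x = 0.009004; check Q = 3.0440e-04

Direction: forward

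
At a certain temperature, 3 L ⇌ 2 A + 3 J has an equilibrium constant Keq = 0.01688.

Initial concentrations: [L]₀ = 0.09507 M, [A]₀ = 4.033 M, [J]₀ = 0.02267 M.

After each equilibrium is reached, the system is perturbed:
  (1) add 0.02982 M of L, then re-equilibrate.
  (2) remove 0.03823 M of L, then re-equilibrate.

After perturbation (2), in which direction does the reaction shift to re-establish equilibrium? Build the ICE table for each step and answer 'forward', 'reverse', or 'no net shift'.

Q₀ = 0.2205 vs Keq = 0.01688 ⇒ Q>K, reverse
Step 1:
                   L          A          J
  Initial    0.09507      4.033    0.02267
  Change     0.01183  -0.007888   -0.01183
  Equil       0.1069      4.025    0.01084
  solve Keq expr → x = -0.003944; check Q = 0.01688
Then add 0.02982 M of L.
Step 2:
                   L          A          J
  Initial     0.1367      4.025    0.01084
  Change   -0.002741   0.001827   0.002741
  Equil        0.134      4.027    0.01358
  solve Keq expr → x = 9.1369e-04; check Q = 0.01688
Then remove 0.03823 M of L.
Step 3:
                   L          A          J
  Initial    0.09575      4.027    0.01358
  Change    0.003514  -0.002343  -0.003514
  Equil      0.09927      4.025    0.01006
  solve Keq expr → x = -0.001171; check Q = 0.01688

Direction: reverse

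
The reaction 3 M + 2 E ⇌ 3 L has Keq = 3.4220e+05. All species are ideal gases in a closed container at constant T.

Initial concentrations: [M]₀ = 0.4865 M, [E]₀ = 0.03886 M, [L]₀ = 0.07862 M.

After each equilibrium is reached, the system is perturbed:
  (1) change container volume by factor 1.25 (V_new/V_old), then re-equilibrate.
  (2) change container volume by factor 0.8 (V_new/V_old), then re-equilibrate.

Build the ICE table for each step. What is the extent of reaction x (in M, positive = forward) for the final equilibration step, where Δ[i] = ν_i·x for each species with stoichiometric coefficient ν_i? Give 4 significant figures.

Q₀ = 2.795 vs Keq = 3.4220e+05 ⇒ Q<K, forward
Step 1:
                  M         E         L
  Initial    0.4865   0.03886   0.07862
  Change   -0.05783  -0.03855   0.05783
  Equil      0.4287 3.0700e-04    0.1364
  solve Keq expr → x = 0.01928; check Q = 3.4220e+05
Then change container volume by factor 1.25 (V_new/V_old).
Step 2:
                  M         E         L
  Initial    0.3429 2.4560e-04    0.1092
  Change  9.1337e-05 6.0891e-05 -9.1337e-05
  Equil       0.343 3.0649e-04    0.1091
  solve Keq expr → x = -3.0446e-05; check Q = 3.4220e+05
Then change container volume by factor 0.8 (V_new/V_old).
Step 3:
                  M         E         L
  Initial    0.4288 3.8311e-04    0.1363
  Change  -1.1417e-04 -7.6114e-05 1.1417e-04
  Equil      0.4287 3.0700e-04    0.1364
  solve Keq expr → x = 3.8057e-05; check Q = 3.4220e+05

x = 3.8057e-05 M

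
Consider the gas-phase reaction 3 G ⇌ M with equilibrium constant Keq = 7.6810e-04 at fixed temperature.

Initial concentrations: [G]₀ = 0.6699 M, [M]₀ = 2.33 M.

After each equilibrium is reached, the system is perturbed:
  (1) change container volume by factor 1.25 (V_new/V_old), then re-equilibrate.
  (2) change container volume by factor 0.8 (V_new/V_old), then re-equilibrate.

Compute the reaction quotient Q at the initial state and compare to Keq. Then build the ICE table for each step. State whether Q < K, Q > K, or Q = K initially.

Q₀ = 7.75; Q > K (proceeds reverse)

Q₀ = 7.75 vs Keq = 7.6810e-04 ⇒ Q>K, reverse
Step 1:
                    G           M
  I            0.6699        2.33
  C             6.232      -2.077
  E             6.902      0.2526
  solve Keq expr → x = -2.077; check Q = 7.6810e-04
Then change container volume by factor 1.25 (V_new/V_old).
Step 2:
                    G           M
  I             5.522      0.2021
  C            0.1792    -0.05974
  E             5.701      0.1423
  solve Keq expr → x = -0.05974; check Q = 7.6810e-04
Then change container volume by factor 0.8 (V_new/V_old).
Step 3:
                    G           M
  I             7.126      0.1779
  C            -0.224     0.07467
  E             6.902      0.2526
  solve Keq expr → x = 0.07467; check Q = 7.6810e-04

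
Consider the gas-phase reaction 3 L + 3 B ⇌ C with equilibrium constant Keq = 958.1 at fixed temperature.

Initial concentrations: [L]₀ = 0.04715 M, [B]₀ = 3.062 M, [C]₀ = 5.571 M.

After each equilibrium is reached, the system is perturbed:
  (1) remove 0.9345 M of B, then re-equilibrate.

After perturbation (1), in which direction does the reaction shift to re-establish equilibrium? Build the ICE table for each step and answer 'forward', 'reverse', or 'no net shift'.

Q₀ = 1851 vs Keq = 958.1 ⇒ Q>K, reverse
Step 1:
                    L           B           C
  Initial     0.04715       3.062       5.571
  Change      0.01135     0.01135   -0.003782
  Equil        0.0585       3.073       5.567
  solve Keq expr → x = -0.003782; check Q = 958.1
Then remove 0.9345 M of B.
Step 2:
                    L           B           C
  Initial      0.0585       2.139       5.567
  Change      0.02456     0.02456   -0.008188
  Equil       0.08306       2.163       5.559
  solve Keq expr → x = -0.008188; check Q = 958.1

Direction: reverse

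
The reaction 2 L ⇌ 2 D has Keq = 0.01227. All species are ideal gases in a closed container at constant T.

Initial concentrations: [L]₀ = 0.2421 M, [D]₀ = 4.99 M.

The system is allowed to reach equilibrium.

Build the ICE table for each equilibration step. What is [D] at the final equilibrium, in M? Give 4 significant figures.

Q₀ = 424.8 vs Keq = 0.01227 ⇒ Q>K, reverse
Step 1:
                    L           D
  Initial      0.2421        4.99
  Change        4.468      -4.468
  Equil          4.71      0.5218
  solve Keq expr → x = -2.234; check Q = 0.01227

[D]_eq = 0.5218 M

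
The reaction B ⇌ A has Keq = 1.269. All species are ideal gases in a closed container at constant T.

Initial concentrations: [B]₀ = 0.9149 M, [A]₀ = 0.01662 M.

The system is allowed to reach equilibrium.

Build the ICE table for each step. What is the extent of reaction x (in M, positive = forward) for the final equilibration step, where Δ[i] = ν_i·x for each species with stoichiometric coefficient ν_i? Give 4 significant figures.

x = 0.5044 M

Q₀ = 0.01817 vs Keq = 1.269 ⇒ Q<K, forward
Step 1:
                    B           A
  Initial      0.9149     0.01662
  Change      -0.5044      0.5044
  Equil        0.4105       0.521
  solve Keq expr → x = 0.5044; check Q = 1.269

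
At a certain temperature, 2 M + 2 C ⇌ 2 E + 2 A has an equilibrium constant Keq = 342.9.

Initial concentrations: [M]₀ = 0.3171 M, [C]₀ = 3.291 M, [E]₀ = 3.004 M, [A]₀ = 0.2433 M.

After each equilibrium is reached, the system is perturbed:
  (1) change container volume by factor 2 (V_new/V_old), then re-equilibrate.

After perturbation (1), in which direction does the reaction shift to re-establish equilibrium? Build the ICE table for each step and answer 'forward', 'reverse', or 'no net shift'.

Q₀ = 0.4905 vs Keq = 342.9 ⇒ Q<K, forward
Step 1:
                   M          C          E          A
  Initial     0.3171      3.291      3.004     0.2433
  Change     -0.2858    -0.2858     0.2858     0.2858
  Equil      0.03128      3.005       3.29     0.5291
  solve Keq expr → x = 0.1429; check Q = 342.9
Then change container volume by factor 2 (V_new/V_old).
Step 2:
                   M          C          E          A
  Initial    0.01564      1.503      1.645     0.2646
  Change           0          0          0          0
  Equil      0.01564      1.503      1.645     0.2646
  solve Keq expr → x = 0; check Q = 342.9

Direction: no net shift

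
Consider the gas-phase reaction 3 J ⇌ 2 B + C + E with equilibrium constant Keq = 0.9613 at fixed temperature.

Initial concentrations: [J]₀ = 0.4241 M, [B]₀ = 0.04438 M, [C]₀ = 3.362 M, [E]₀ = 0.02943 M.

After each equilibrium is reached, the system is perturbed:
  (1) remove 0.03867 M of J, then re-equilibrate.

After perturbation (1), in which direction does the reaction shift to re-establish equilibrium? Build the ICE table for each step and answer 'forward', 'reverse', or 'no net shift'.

Direction: reverse

Q₀ = 0.002555 vs Keq = 0.9613 ⇒ Q<K, forward
Step 1:
                    J           B           C           E
  init         0.4241     0.04438       3.362     0.02943
  Δ           -0.2016      0.1344      0.0672      0.0672
  eq           0.2225      0.1788       3.429     0.09663
  solve Keq expr → x = 0.0672; check Q = 0.9613
Then remove 0.03867 M of J.
Step 2:
                    J           B           C           E
  init         0.1838      0.1788       3.429     0.09663
  Δ            0.0213     -0.0142   -0.007099   -0.007099
  eq           0.2051      0.1646       3.422     0.08953
  solve Keq expr → x = -0.007099; check Q = 0.9613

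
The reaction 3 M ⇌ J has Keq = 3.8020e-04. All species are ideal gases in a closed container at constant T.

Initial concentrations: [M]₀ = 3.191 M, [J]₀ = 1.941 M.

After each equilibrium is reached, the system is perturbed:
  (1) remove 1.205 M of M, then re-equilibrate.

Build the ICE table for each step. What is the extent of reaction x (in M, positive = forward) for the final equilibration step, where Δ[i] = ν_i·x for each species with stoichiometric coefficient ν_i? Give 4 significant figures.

Q₀ = 0.05974 vs Keq = 3.8020e-04 ⇒ Q>K, reverse
Step 1:
                   M          J
  Initial      3.191      1.941
  Change       5.159      -1.72
  Equil         8.35     0.2213
  solve Keq expr → x = -1.72; check Q = 3.8020e-04
Then remove 1.205 M of M.
Step 2:
                   M          J
  Initial      7.145     0.2213
  Change      0.2102   -0.07006
  Equil        7.355     0.1513
  solve Keq expr → x = -0.07006; check Q = 3.8020e-04

x = -0.07006 M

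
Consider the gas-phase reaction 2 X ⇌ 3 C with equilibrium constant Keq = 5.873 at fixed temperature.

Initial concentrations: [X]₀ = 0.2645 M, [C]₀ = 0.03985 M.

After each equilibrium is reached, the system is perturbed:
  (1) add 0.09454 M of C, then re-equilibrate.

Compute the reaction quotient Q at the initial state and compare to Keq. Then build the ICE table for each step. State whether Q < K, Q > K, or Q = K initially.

Q₀ = 9.0455e-04 vs Keq = 5.873 ⇒ Q<K, forward
Step 1:
                    X           C
  init         0.2645     0.03985
  Δ           -0.1888      0.2831
  eq          0.07574       0.323
  solve Keq expr → x = 0.09438; check Q = 5.873
Then add 0.09454 M of C.
Step 2:
                    X           C
  init        0.07574      0.4175
  Δ           0.02241    -0.03362
  eq          0.09815      0.3839
  solve Keq expr → x = -0.01121; check Q = 5.873

Q₀ = 9.0455e-04; Q < K (proceeds forward)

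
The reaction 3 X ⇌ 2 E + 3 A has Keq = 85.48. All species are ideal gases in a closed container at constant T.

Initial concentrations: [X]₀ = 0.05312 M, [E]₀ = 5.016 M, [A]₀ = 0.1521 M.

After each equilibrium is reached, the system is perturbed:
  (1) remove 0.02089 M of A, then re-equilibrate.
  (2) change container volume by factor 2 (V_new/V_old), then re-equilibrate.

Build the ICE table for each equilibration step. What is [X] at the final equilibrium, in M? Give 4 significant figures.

Q₀ = 590.6 vs Keq = 85.48 ⇒ Q>K, reverse
Step 1:
                    X           E           A
  I           0.05312       5.016      0.1521
  C           0.02873    -0.01916    -0.02873
  E           0.08185       4.997      0.1234
  solve Keq expr → x = -0.009578; check Q = 85.48
Then remove 0.02089 M of A.
Step 2:
                    X           E           A
  I           0.08185       4.997      0.1025
  C           -0.0083    0.005533      0.0083
  E           0.07355       5.002      0.1108
  solve Keq expr → x = 0.002767; check Q = 85.48
Then change container volume by factor 2 (V_new/V_old).
Step 3:
                    X           E           A
  I           0.03678       2.501     0.05539
  C         -0.009563    0.006375    0.009563
  E           0.02721       2.508     0.06495
  solve Keq expr → x = 0.003188; check Q = 85.48

[X]_eq = 0.02721 M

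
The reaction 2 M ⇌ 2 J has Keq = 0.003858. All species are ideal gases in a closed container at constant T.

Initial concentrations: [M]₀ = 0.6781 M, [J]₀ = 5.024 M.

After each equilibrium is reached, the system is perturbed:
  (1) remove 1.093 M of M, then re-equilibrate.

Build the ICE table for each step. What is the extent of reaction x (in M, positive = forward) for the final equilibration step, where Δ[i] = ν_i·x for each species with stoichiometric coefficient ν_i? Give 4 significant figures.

x = -0.03196 M

Q₀ = 54.89 vs Keq = 0.003858 ⇒ Q>K, reverse
Step 1:
                  M         J
  init       0.6781     5.024
  Δ           4.691    -4.691
  eq          5.369    0.3335
  solve Keq expr → x = -2.345; check Q = 0.003858
Then remove 1.093 M of M.
Step 2:
                  M         J
  init        4.276    0.3335
  Δ         0.06392  -0.06392
  eq           4.34    0.2695
  solve Keq expr → x = -0.03196; check Q = 0.003858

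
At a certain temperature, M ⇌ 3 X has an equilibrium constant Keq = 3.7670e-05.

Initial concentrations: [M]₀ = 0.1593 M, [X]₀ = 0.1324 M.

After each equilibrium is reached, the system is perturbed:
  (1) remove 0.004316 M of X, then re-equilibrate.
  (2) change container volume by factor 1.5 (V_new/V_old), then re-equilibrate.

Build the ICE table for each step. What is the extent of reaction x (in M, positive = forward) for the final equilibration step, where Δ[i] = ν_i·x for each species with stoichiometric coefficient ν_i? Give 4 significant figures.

x = 0.001323 M

Q₀ = 0.01457 vs Keq = 3.7670e-05 ⇒ Q>K, reverse
Step 1:
                    M           X
  I            0.1593      0.1324
  C           0.03763     -0.1129
  E            0.1969      0.0195
  solve Keq expr → x = -0.03763; check Q = 3.7670e-05
Then remove 0.004316 M of X.
Step 2:
                    M           X
  I            0.1969     0.01519
  C         -0.001423    0.004269
  E            0.1955     0.01946
  solve Keq expr → x = 0.001423; check Q = 3.7670e-05
Then change container volume by factor 1.5 (V_new/V_old).
Step 3:
                    M           X
  I            0.1303     0.01297
  C         -0.001323    0.003968
  E             0.129     0.01694
  solve Keq expr → x = 0.001323; check Q = 3.7670e-05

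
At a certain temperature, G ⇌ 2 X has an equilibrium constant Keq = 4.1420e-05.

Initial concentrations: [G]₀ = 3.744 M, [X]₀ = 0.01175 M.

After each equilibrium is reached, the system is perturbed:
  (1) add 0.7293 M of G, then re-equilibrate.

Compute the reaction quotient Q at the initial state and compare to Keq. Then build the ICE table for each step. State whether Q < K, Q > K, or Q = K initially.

Q₀ = 3.6876e-05 vs Keq = 4.1420e-05 ⇒ Q<K, forward
Step 1:
                    G           X
  I             3.744     0.01175
  C       -3.5119e-04  7.0239e-04
  E             3.744     0.01245
  solve Keq expr → x = 3.5119e-04; check Q = 4.1420e-05
Then add 0.7293 M of G.
Step 2:
                    G           X
  I             4.473     0.01245
  C       -5.7905e-04    0.001158
  E             4.472     0.01361
  solve Keq expr → x = 5.7905e-04; check Q = 4.1420e-05

Q₀ = 3.6876e-05; Q < K (proceeds forward)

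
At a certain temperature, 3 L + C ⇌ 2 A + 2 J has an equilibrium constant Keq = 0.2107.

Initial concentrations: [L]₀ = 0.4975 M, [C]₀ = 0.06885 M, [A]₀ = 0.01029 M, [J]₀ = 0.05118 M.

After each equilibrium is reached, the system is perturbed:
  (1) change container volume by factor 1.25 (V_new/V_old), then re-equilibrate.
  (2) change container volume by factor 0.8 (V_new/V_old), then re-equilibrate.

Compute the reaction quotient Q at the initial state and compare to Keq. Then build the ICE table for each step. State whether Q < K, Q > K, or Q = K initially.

Q₀ = 3.2715e-05 vs Keq = 0.2107 ⇒ Q<K, forward
Step 1:
                    L           C           A           J
  Initial      0.4975     0.06885     0.01029     0.05118
  Change      -0.1389    -0.04631     0.09262     0.09262
  Equil        0.3586     0.02254      0.1029      0.1438
  solve Keq expr → x = 0.04631; check Q = 0.2107
Then change container volume by factor 1.25 (V_new/V_old).
Step 2:
                    L           C           A           J
  Initial      0.2869     0.01803     0.08233       0.115
  Change            0           0           0           0
  Equil        0.2869     0.01803     0.08233       0.115
  solve Keq expr → x = 0; check Q = 0.2107
Then change container volume by factor 0.8 (V_new/V_old).
Step 3:
                    L           C           A           J
  Initial      0.3586     0.02254      0.1029      0.1438
  Change            0           0           0           0
  Equil        0.3586     0.02254      0.1029      0.1438
  solve Keq expr → x = 0; check Q = 0.2107

Q₀ = 3.2715e-05; Q < K (proceeds forward)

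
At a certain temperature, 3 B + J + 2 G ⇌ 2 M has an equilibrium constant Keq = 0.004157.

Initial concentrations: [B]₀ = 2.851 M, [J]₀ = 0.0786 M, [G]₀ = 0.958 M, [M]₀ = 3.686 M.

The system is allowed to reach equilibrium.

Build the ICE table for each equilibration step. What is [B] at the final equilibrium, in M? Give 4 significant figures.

[B]_eq = 5.36 M

Q₀ = 8.128 vs Keq = 0.004157 ⇒ Q>K, reverse
Step 1:
                    B           J           G           M
  I             2.851      0.0786       0.958       3.686
  C             2.509      0.8363       1.673      -1.673
  E              5.36      0.9149       2.631       2.013
  solve Keq expr → x = -0.8363; check Q = 0.004157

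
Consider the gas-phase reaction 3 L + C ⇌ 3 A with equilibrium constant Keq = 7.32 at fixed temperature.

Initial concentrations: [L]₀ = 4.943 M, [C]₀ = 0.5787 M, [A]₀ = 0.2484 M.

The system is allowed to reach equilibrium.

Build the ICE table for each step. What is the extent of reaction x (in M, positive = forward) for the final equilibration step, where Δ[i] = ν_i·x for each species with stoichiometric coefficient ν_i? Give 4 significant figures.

x = 0.5521 M

Q₀ = 2.1930e-04 vs Keq = 7.32 ⇒ Q<K, forward
Step 1:
                    L           C           A
  Initial       4.943      0.5787      0.2484
  Change       -1.656     -0.5521       1.656
  Equil         3.287     0.02659       1.905
  solve Keq expr → x = 0.5521; check Q = 7.32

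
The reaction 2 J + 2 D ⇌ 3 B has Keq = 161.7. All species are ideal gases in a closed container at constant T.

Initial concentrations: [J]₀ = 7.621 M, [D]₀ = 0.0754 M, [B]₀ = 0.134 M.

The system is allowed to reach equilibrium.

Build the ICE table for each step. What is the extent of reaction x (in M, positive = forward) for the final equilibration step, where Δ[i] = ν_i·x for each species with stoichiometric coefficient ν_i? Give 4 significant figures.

Q₀ = 0.007287 vs Keq = 161.7 ⇒ Q<K, forward
Step 1:
                   J          D          B
  Initial      7.621     0.0754      0.134
  Change    -0.07413   -0.07413     0.1112
  Equil        7.547   0.001265     0.2452
  solve Keq expr → x = 0.03707; check Q = 161.7

x = 0.03707 M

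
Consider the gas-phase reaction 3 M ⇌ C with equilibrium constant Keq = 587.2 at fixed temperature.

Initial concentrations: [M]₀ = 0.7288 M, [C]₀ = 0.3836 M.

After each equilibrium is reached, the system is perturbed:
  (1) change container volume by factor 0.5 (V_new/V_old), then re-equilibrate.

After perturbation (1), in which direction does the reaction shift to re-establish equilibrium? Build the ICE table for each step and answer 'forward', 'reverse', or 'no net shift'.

Direction: forward

Q₀ = 0.991 vs Keq = 587.2 ⇒ Q<K, forward
Step 1:
                    M           C
  Initial      0.7288      0.3836
  Change      -0.6285      0.2095
  Equil        0.1003      0.5931
  solve Keq expr → x = 0.2095; check Q = 587.2
Then change container volume by factor 0.5 (V_new/V_old).
Step 2:
                    M           C
  Initial      0.2007       1.186
  Change     -0.07339     0.02446
  Equil        0.1273       1.211
  solve Keq expr → x = 0.02446; check Q = 587.2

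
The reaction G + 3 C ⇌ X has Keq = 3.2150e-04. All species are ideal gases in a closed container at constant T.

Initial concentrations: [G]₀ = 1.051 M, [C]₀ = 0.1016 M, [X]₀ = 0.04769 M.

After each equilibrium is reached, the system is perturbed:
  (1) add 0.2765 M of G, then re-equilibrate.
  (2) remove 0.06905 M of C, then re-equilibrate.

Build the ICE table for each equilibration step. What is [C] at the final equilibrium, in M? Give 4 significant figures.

Q₀ = 43.27 vs Keq = 3.2150e-04 ⇒ Q>K, reverse
Step 1:
                   G          C          X
  Initial      1.051     0.1016    0.04769
  Change     0.04768     0.1431   -0.04768
  Equil        1.099     0.2447 5.1727e-06
  solve Keq expr → x = -0.04768; check Q = 3.2150e-04
Then add 0.2765 M of G.
Step 2:
                   G          C          X
  Initial      1.375     0.2447 5.1727e-06
  Change  -1.3015e-06 -3.9044e-06 1.3015e-06
  Equil        1.375     0.2447 6.4741e-06
  solve Keq expr → x = 1.3015e-06; check Q = 3.2150e-04
Then remove 0.06905 M of C.
Step 3:
                   G          C          X
  Initial      1.375     0.1756 6.4741e-06
  Change  4.0796e-06 1.2239e-05 -4.0796e-06
  Equil        1.375     0.1756 2.3945e-06
  solve Keq expr → x = -4.0796e-06; check Q = 3.2150e-04

[C]_eq = 0.1756 M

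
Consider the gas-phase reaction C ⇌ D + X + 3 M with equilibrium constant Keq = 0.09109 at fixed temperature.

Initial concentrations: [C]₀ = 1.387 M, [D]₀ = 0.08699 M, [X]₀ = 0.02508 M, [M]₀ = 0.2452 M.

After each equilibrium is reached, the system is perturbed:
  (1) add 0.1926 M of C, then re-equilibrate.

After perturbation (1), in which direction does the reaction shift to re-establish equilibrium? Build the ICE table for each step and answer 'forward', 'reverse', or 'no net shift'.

Direction: forward

Q₀ = 2.3189e-05 vs Keq = 0.09109 ⇒ Q<K, forward
Step 1:
                  C         D         X         M
  I           1.387   0.08699   0.02508    0.2452
  C         -0.2577    0.2577    0.2577     0.773
  E           1.129    0.3447    0.2827     1.018
  solve Keq expr → x = 0.2577; check Q = 0.09109
Then add 0.1926 M of C.
Step 2:
                  C         D         X         M
  I           1.322    0.3447    0.2827     1.018
  C       -0.009962  0.009962  0.009962   0.02989
  E           1.312    0.3546    0.2927     1.048
  solve Keq expr → x = 0.009962; check Q = 0.09109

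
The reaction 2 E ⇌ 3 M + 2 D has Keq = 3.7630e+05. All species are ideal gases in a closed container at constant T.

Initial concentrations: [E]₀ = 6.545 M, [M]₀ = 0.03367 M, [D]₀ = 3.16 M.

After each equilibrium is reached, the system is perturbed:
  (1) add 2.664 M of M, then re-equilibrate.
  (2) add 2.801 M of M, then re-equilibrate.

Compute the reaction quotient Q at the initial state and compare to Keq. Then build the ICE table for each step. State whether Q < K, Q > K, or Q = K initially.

Q₀ = 8.8978e-06 vs Keq = 3.7630e+05 ⇒ Q<K, forward
Step 1:
                   E          M          D
  Initial      6.545    0.03367       3.16
  Change      -6.122      9.182      6.122
  Equil       0.4233      9.216      9.282
  solve Keq expr → x = 3.061; check Q = 3.7630e+05
Then add 2.664 M of M.
Step 2:
                   E          M          D
  Initial     0.4233      11.88      9.282
  Change      0.1661    -0.2492    -0.1661
  Equil       0.5894      11.63      9.116
  solve Keq expr → x = -0.08305; check Q = 3.7630e+05
Then add 2.801 M of M.
Step 3:
                   E          M          D
  Initial     0.5894      14.43      9.116
  Change      0.1857    -0.2785    -0.1857
  Equil       0.7751      14.15       8.93
  solve Keq expr → x = -0.09284; check Q = 3.7630e+05

Q₀ = 8.8978e-06; Q < K (proceeds forward)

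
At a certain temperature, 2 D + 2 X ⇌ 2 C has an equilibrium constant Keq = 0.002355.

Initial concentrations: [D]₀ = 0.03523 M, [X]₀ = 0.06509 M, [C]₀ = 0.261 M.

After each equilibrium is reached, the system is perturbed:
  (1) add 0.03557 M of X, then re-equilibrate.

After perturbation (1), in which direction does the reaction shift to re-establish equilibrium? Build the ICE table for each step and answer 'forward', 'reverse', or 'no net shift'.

Direction: forward

Q₀ = 1.2955e+04 vs Keq = 0.002355 ⇒ Q>K, reverse
Step 1:
                  D         X         C
  I         0.03523   0.06509     0.261
  C          0.2564    0.2564   -0.2564
  E          0.2917    0.3215  0.004551
  solve Keq expr → x = -0.1282; check Q = 0.002355
Then add 0.03557 M of X.
Step 2:
                  D         X         C
  I          0.2917    0.3571  0.004551
  C       -4.8813e-04 -4.8813e-04 4.8813e-04
  E          0.2912    0.3566  0.005039
  solve Keq expr → x = 2.4406e-04; check Q = 0.002355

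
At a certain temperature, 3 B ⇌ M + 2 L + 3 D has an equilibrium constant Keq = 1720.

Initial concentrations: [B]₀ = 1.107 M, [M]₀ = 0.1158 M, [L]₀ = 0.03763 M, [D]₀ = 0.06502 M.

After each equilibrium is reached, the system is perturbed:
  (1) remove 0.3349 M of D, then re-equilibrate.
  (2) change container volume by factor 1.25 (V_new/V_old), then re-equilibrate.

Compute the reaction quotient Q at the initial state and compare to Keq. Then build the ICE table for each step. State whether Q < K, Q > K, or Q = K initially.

Q₀ = 3.3226e-08 vs Keq = 1720 ⇒ Q<K, forward
Step 1:
                   B          M          L          D
  init         1.107     0.1158    0.03763    0.06502
  Δ           -1.048     0.3494     0.6989      1.048
  eq         0.05872     0.4652     0.7365      1.113
  solve Keq expr → x = 0.3494; check Q = 1720
Then remove 0.3349 M of D.
Step 2:
                   B          M          L          D
  init       0.05872     0.4652     0.7365     0.7784
  Δ         -0.01623   0.005411    0.01082    0.01623
  eq         0.04248     0.4706     0.7473     0.7946
  solve Keq expr → x = 0.005411; check Q = 1720
Then change container volume by factor 1.25 (V_new/V_old).
Step 3:
                   B          M          L          D
  init       0.03399     0.3765     0.5978     0.6357
  Δ        -0.006345   0.002115    0.00423   0.006345
  eq         0.02764     0.3786     0.6021     0.6421
  solve Keq expr → x = 0.002115; check Q = 1720

Q₀ = 3.3226e-08; Q < K (proceeds forward)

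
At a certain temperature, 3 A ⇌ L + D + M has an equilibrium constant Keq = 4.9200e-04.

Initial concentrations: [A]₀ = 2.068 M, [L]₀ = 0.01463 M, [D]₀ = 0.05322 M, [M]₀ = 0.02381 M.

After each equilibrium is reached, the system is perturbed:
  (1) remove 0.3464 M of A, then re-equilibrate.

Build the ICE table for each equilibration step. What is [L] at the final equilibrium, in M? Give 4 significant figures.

[L]_eq = 0.1007 M

Q₀ = 2.0962e-06 vs Keq = 4.9200e-04 ⇒ Q<K, forward
Step 1:
                    A           L           D           M
  I             2.068     0.01463     0.05322     0.02381
  C           -0.3242      0.1081      0.1081      0.1081
  E             1.744      0.1227      0.1613      0.1319
  solve Keq expr → x = 0.1081; check Q = 4.9200e-04
Then remove 0.3464 M of A.
Step 2:
                    A           L           D           M
  I             1.397      0.1227      0.1613      0.1319
  C           0.06592    -0.02197    -0.02197    -0.02197
  E             1.463      0.1007      0.1393      0.1099
  solve Keq expr → x = -0.02197; check Q = 4.9200e-04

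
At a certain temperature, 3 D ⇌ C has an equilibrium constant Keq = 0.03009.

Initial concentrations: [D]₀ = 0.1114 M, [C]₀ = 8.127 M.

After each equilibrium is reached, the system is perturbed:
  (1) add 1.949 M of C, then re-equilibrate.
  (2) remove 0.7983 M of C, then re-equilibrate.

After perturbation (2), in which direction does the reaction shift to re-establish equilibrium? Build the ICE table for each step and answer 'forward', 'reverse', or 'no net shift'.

Q₀ = 5879 vs Keq = 0.03009 ⇒ Q>K, reverse
Step 1:
                  D         C
  I          0.1114     8.127
  C           5.794    -1.931
  E           5.905     6.196
  solve Keq expr → x = -1.931; check Q = 0.03009
Then add 1.949 M of C.
Step 2:
                  D         C
  I           5.905     8.145
  C          0.5177   -0.1726
  E           6.423     7.972
  solve Keq expr → x = -0.1726; check Q = 0.03009
Then remove 0.7983 M of C.
Step 3:
                  D         C
  I           6.423     7.174
  C         -0.2026   0.06752
  E            6.22     7.241
  solve Keq expr → x = 0.06752; check Q = 0.03009

Direction: forward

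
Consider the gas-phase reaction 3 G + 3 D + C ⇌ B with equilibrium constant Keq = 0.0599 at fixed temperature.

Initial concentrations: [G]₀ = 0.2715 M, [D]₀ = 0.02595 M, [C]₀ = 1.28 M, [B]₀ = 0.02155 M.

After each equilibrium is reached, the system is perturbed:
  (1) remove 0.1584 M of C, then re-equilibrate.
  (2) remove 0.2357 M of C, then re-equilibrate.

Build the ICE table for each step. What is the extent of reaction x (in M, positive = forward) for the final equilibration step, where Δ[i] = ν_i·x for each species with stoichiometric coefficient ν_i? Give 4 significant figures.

Q₀ = 4.8141e+04 vs Keq = 0.0599 ⇒ Q>K, reverse
Step 1:
                   G          D          C          B
  init        0.2715    0.02595       1.28    0.02155
  Δ          0.06464    0.06464    0.02155   -0.02155
  eq          0.3361    0.09059      1.302 2.2017e-06
  solve Keq expr → x = -0.02155; check Q = 0.0599
Then remove 0.1584 M of C.
Step 2:
                   G          D          C          B
  init        0.3361    0.09059      1.143 2.2017e-06
  Δ       8.0364e-07 8.0364e-07 2.6788e-07 -2.6788e-07
  eq          0.3361    0.09059      1.143 1.9338e-06
  solve Keq expr → x = -2.6788e-07; check Q = 0.0599
Then remove 0.2357 M of C.
Step 3:
                   G          D          C          B
  init        0.3361    0.09059     0.9074 1.9338e-06
  Δ       1.1959e-06 1.1959e-06 3.9864e-07 -3.9864e-07
  eq          0.3361     0.0906     0.9074 1.5351e-06
  solve Keq expr → x = -3.9864e-07; check Q = 0.0599

x = -3.9864e-07 M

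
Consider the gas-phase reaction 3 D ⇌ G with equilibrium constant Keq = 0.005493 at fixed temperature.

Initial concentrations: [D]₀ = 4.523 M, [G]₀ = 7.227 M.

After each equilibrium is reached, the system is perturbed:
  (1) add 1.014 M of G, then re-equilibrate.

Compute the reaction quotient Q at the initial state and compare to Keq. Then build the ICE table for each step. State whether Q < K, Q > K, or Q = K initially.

Q₀ = 0.0781; Q > K (proceeds reverse)

Q₀ = 0.0781 vs Keq = 0.005493 ⇒ Q>K, reverse
Step 1:
                   D          G
  Initial      4.523      7.227
  Change       5.431      -1.81
  Equil        9.954      5.417
  solve Keq expr → x = -1.81; check Q = 0.005493
Then add 1.014 M of G.
Step 2:
                   D          G
  Initial      9.954      6.431
  Change       0.495     -0.165
  Equil        10.45      6.266
  solve Keq expr → x = -0.165; check Q = 0.005493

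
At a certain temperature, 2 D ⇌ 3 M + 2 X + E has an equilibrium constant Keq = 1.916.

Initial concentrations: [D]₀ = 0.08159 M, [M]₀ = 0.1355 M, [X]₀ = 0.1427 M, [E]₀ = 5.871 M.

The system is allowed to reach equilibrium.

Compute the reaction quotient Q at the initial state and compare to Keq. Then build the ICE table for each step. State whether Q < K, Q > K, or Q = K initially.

Q₀ = 0.04468; Q < K (proceeds forward)

Q₀ = 0.04468 vs Keq = 1.916 ⇒ Q<K, forward
Step 1:
                  D         M         X         E
  I         0.08159    0.1355    0.1427     5.871
  C         -0.0493   0.07396    0.0493   0.02465
  E         0.03229    0.2095     0.192     5.896
  solve Keq expr → x = 0.02465; check Q = 1.916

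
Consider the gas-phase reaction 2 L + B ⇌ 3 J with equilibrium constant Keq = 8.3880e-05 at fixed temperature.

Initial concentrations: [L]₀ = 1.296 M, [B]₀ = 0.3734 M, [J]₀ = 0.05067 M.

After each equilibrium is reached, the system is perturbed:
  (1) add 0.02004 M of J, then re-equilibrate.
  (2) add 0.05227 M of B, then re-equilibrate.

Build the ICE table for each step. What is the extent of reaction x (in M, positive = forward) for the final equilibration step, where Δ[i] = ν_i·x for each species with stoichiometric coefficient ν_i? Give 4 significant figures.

x = 5.4097e-04 M

Q₀ = 2.0743e-04 vs Keq = 8.3880e-05 ⇒ Q>K, reverse
Step 1:
                    L           B           J
  init          1.296      0.3734     0.05067
  Δ          0.008594    0.004297    -0.01289
  eq            1.305      0.3777     0.03778
  solve Keq expr → x = -0.004297; check Q = 8.3880e-05
Then add 0.02004 M of J.
Step 2:
                    L           B           J
  init          1.305      0.3777     0.05782
  Δ           0.01305    0.006524    -0.01957
  eq            1.318      0.3842     0.03825
  solve Keq expr → x = -0.006524; check Q = 8.3880e-05
Then add 0.05227 M of B.
Step 3:
                    L           B           J
  init          1.318      0.4365     0.03825
  Δ         -0.001082 -5.4097e-04    0.001623
  eq            1.317      0.4359     0.03987
  solve Keq expr → x = 5.4097e-04; check Q = 8.3880e-05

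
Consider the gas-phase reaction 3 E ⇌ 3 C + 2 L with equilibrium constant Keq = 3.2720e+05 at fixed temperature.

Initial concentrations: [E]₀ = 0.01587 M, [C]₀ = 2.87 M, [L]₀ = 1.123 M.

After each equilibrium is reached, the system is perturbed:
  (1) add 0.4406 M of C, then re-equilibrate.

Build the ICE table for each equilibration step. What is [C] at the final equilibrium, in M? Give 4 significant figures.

[C]_eq = 3.276 M

Q₀ = 7.4589e+06 vs Keq = 3.2720e+05 ⇒ Q>K, reverse
Step 1:
                   E          C          L
  I          0.01587       2.87      1.123
  C          0.02819   -0.02819   -0.01879
  E          0.04406      2.842      1.104
  solve Keq expr → x = -0.009396; check Q = 3.2720e+05
Then add 0.4406 M of C.
Step 2:
                   E          C          L
  I          0.04406      3.282      1.104
  C         0.006594  -0.006594  -0.004396
  E          0.05065      3.276        1.1
  solve Keq expr → x = -0.002198; check Q = 3.2720e+05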